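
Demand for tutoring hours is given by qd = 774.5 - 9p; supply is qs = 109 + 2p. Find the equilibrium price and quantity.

Set qd = qs: 774.5 - 9p = 109 + 2p.
665.5 = 11p, so p* = 60.5.
q* = 774.5 − 9(60.5) = 230.

p* = 60.5, q* = 230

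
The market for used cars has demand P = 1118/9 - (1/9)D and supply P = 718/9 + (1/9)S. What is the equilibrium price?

P* = 102

Set the two price expressions equal: 1118/9 - (1/9)Q = 718/9 + (1/9)Q.
400/9 = (2/9)Q, so Q* = 200.
P* = 1118/9 − (1/9)(200) = 102.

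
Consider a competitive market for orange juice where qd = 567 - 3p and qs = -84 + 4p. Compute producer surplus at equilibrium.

Equilibrium: 567 - 3p = -84 + 4p gives p* = 93, q* = 288.
Supply starts at p = 21 (where qs = 0).
PS = ½(93 − 21)(288) = 10368.

Producer surplus = 10368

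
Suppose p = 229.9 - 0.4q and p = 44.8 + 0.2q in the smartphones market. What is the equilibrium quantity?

q* = 308.5

Set the two price expressions equal: 229.9 - 0.4q = 44.8 + 0.2q.
185.1 = 0.6q, so q* = 308.5.
p* = 229.9 − (0.4)(308.5) = 106.5.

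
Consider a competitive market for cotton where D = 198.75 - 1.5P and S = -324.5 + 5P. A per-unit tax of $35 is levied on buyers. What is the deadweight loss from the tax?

Pre-tax equilibrium: P* = 80.5, Q* = 78.
Tax on buyers shifts demand to D = 198.75 − 1.5(P + 35) = 146.25 - 1.5P.
146.25 - 1.5P = -324.5 + 5P gives seller price Ps = 1883/26; buyers pay Pb = 1883/26 + 35 = 2793/26.
New quantity: Q = 198.75 − 1.5(2793/26) = 489/13.
DWL = ½ × 35 × (78 − 489/13) = 18375/26.

Deadweight loss = 18375/26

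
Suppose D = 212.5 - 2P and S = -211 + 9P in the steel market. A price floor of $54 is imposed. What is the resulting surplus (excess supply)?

Equilibrium price would be P* = 38.5, so the floor at 54 binds.
At P = 54: D = 104.5, S = 275.
Surplus = 275 − 104.5 = 170.5.

Surplus = 170.5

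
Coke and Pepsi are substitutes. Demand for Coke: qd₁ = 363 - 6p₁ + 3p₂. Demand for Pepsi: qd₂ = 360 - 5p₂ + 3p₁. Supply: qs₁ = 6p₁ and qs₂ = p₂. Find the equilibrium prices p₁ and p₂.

p₁ = 362/7, p₂ = 601/7

Market 1: 363 - 6p₁ + 3p₂ = 6p₁ → 12p₁ - 3p₂ = 363.
Market 2: 6p₂ - 3p₁ = 360.
Eliminating p₂: 6×(1) + 3×(2) gives 63p₁ = 3258, so p₁ = 362/7.
Back-substitute into (2): p₂ = (360 + 3×362/7) / 6 = 601/7.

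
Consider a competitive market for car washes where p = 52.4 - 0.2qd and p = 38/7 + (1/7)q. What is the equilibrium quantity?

Set the two price expressions equal: 52.4 - 0.2q = 38/7 + (1/7)q.
1644/35 = (12/35)q, so q* = 137.
p* = 52.4 − (0.2)(137) = 25.

q* = 137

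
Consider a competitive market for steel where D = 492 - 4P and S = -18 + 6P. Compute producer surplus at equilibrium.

Producer surplus = 6912

Equilibrium: 492 - 4P = -18 + 6P gives P* = 51, Q* = 288.
Supply starts at P = 3 (where S = 0).
PS = ½(51 − 3)(288) = 6912.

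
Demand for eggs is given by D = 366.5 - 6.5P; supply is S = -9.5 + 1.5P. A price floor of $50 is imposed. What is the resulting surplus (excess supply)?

Surplus = 24

Equilibrium price would be P* = 47, so the floor at 50 binds.
At P = 50: D = 41.5, S = 65.5.
Surplus = 65.5 − 41.5 = 24.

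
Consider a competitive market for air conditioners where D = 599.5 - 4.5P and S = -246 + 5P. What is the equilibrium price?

P* = 89

Set D = S: 599.5 - 4.5P = -246 + 5P.
845.5 = 9.5P, so P* = 89.
Q* = 599.5 − 4.5(89) = 199.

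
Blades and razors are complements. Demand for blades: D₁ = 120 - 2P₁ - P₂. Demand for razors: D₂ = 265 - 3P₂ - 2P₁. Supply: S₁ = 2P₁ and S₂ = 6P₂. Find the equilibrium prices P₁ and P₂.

P₁ = 815/34, P₂ = 410/17

Market 1: 120 - 2P₁ - P₂ = 2P₁ → 4P₁ + P₂ = 120.
Market 2: 9P₂ + 2P₁ = 265.
Eliminating P₂: 9×(1) − 1×(2) gives 34P₁ = 815, so P₁ = 815/34.
Back-substitute into (2): P₂ = (265 − 2×815/34) / 9 = 410/17.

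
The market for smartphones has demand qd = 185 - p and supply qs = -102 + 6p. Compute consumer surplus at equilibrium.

Equilibrium: 185 - p = -102 + 6p gives p* = 41, q* = 144.
Demand choke price (qd = 0): p = 185.
CS = ½(185 − 41)(144) = 10368.

Consumer surplus = 10368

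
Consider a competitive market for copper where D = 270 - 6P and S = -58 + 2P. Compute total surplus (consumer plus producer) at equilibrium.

Equilibrium: 270 - 6P = -58 + 2P gives P* = 41, Q* = 24.
Demand choke price: P = 45; supply starts at P = 29.
CS = ½(45 − 41)(24) = 48; PS = ½(41 − 29)(24) = 144.

Total surplus = 192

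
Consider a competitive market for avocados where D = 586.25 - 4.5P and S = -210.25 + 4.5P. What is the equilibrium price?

Set D = S: 586.25 - 4.5P = -210.25 + 4.5P.
796.5 = 9P, so P* = 88.5.
Q* = 586.25 − 4.5(88.5) = 188.

P* = 88.5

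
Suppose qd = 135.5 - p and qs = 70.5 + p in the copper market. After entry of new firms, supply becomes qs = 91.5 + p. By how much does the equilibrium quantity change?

Δq = 10.5

Original equilibrium: p* = 32.5, q* = 103.
New equilibrium: 135.5 - p = 91.5 + p, so 44 = 2p and p' = 22; q' = 135.5 − 1(22) = 113.5.
Change in quantity: 113.5 − 103 = 10.5.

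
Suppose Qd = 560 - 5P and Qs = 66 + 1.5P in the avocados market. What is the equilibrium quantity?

Q* = 180

Set Qd = Qs: 560 - 5P = 66 + 1.5P.
494 = 6.5P, so P* = 76.
Q* = 560 − 5(76) = 180.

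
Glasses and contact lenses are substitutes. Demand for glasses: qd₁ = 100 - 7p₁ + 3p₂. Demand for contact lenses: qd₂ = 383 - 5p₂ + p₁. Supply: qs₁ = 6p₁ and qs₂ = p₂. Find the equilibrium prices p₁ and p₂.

p₁ = 23.32, p₂ = 67.72

Market 1: 100 - 7p₁ + 3p₂ = 6p₁ → 13p₁ - 3p₂ = 100.
Market 2: 6p₂ - p₁ = 383.
Eliminating p₂: 6×(1) + 3×(2) gives 75p₁ = 1749, so p₁ = 23.32.
Back-substitute into (2): p₂ = (383 + 1×23.32) / 6 = 67.72.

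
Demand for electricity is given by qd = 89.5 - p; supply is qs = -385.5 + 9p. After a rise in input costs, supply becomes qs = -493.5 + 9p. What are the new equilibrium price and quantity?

Original equilibrium: p* = 47.5, q* = 42.
New equilibrium: 89.5 - p = -493.5 + 9p, so 583 = 10p and p' = 58.3; q' = 89.5 − 1(58.3) = 31.2.

p' = 58.3, q' = 31.2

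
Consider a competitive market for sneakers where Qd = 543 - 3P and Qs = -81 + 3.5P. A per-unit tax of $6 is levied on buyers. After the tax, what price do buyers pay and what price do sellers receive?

Pre-tax equilibrium: P* = 96, Q* = 255.
Tax on buyers shifts demand to Qd = 543 − 3(P + 6) = 525 - 3P.
525 - 3P = -81 + 3.5P gives seller price Ps = 1212/13; buyers pay Pb = 1212/13 + 6 = 1290/13.
New quantity: Q = 543 − 3(1290/13) = 3189/13.

Buyers pay 1290/13, sellers receive 1212/13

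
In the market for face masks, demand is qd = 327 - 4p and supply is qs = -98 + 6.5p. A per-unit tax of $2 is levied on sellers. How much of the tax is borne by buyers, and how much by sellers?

Buyers bear 26/21, sellers bear 16/21

Pre-tax equilibrium: p* = 850/21, q* = 3467/21.
Tax on sellers shifts supply to qs = -98 + 6.5(p − 2) = -111 + 6.5p.
327 - 4p = -111 + 6.5p gives buyer price pb = 292/7; sellers receive ps = 292/7 − 2 = 278/7.
New quantity: q = 327 − 4(292/7) = 1121/7.
Buyer burden = 292/7 − 850/21 = 26/21; seller burden = 850/21 − 278/7 = 16/21.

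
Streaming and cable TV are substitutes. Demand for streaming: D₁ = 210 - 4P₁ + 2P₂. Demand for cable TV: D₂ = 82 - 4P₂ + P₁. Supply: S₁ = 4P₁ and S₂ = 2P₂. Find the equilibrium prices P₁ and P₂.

P₁ = 712/23, P₂ = 433/23

Market 1: 210 - 4P₁ + 2P₂ = 4P₁ → 8P₁ - 2P₂ = 210.
Market 2: 6P₂ - P₁ = 82.
Eliminating P₂: 6×(1) + 2×(2) gives 46P₁ = 1424, so P₁ = 712/23.
Back-substitute into (2): P₂ = (82 + 1×712/23) / 6 = 433/23.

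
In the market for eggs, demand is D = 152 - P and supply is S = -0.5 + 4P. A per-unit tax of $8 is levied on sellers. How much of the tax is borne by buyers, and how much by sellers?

Buyers bear $6.4, sellers bear $1.6

Pre-tax equilibrium: P* = 30.5, Q* = 121.5.
Tax on sellers shifts supply to S = -0.5 + 4(P − 8) = -32.5 + 4P.
152 - P = -32.5 + 4P gives buyer price Pb = 36.9; sellers receive Ps = 36.9 − 8 = 28.9.
New quantity: Q = 152 − 1(36.9) = 115.1.
Buyer burden = 36.9 − 30.5 = 6.4; seller burden = 30.5 − 28.9 = 1.6.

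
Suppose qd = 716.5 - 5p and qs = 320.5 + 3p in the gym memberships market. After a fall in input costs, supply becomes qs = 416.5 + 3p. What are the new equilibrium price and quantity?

p' = 37.5, q' = 529

Original equilibrium: p* = 49.5, q* = 469.
New equilibrium: 716.5 - 5p = 416.5 + 3p, so 300 = 8p and p' = 37.5; q' = 716.5 − 5(37.5) = 529.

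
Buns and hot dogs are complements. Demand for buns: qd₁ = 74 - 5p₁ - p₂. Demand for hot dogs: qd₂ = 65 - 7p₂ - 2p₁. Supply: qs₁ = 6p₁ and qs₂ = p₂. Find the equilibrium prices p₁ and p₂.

p₁ = 527/86, p₂ = 567/86

Market 1: 74 - 5p₁ - p₂ = 6p₁ → 11p₁ + p₂ = 74.
Market 2: 8p₂ + 2p₁ = 65.
Eliminating p₂: 8×(1) − 1×(2) gives 86p₁ = 527, so p₁ = 527/86.
Back-substitute into (2): p₂ = (65 − 2×527/86) / 8 = 567/86.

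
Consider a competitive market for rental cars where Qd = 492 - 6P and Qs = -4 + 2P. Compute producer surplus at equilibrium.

Equilibrium: 492 - 6P = -4 + 2P gives P* = 62, Q* = 120.
Supply starts at P = 2 (where Qs = 0).
PS = ½(62 − 2)(120) = 3600.

Producer surplus = 3600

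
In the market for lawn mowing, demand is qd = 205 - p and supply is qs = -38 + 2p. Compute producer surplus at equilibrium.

Producer surplus = 3844

Equilibrium: 205 - p = -38 + 2p gives p* = 81, q* = 124.
Supply starts at p = 19 (where qs = 0).
PS = ½(81 − 19)(124) = 3844.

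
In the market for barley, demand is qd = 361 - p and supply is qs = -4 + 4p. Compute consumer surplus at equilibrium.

Equilibrium: 361 - p = -4 + 4p gives p* = 73, q* = 288.
Demand choke price (qd = 0): p = 361.
CS = ½(361 − 73)(288) = 41472.

Consumer surplus = 41472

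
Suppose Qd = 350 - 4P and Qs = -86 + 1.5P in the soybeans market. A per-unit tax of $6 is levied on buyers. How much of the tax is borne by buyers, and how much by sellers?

Pre-tax equilibrium: P* = 872/11, Q* = 362/11.
Tax on buyers shifts demand to Qd = 350 − 4(P + 6) = 326 - 4P.
326 - 4P = -86 + 1.5P gives seller price Ps = 824/11; buyers pay Pb = 824/11 + 6 = 890/11.
New quantity: Q = 350 − 4(890/11) = 290/11.
Buyer burden = 890/11 − 872/11 = 18/11; seller burden = 872/11 − 824/11 = 48/11.

Buyers bear 18/11, sellers bear 48/11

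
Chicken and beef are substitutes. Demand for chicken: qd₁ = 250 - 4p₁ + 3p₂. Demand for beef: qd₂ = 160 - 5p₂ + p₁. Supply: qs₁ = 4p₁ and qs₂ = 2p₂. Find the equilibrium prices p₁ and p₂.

p₁ = 2230/53, p₂ = 1530/53

Market 1: 250 - 4p₁ + 3p₂ = 4p₁ → 8p₁ - 3p₂ = 250.
Market 2: 7p₂ - p₁ = 160.
Eliminating p₂: 7×(1) + 3×(2) gives 53p₁ = 2230, so p₁ = 2230/53.
Back-substitute into (2): p₂ = (160 + 1×2230/53) / 7 = 1530/53.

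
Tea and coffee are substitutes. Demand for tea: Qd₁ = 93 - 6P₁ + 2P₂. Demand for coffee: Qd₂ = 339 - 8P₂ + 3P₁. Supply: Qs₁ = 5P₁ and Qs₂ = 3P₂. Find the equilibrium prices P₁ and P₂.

P₁ = 1701/115, P₂ = 4008/115

Market 1: 93 - 6P₁ + 2P₂ = 5P₁ → 11P₁ - 2P₂ = 93.
Market 2: 11P₂ - 3P₁ = 339.
Eliminating P₂: 11×(1) + 2×(2) gives 115P₁ = 1701, so P₁ = 1701/115.
Back-substitute into (2): P₂ = (339 + 3×1701/115) / 11 = 4008/115.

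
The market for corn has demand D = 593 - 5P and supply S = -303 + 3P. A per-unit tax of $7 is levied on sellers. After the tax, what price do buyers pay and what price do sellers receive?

Buyers pay $114.625, sellers receive $107.625

Pre-tax equilibrium: P* = 112, Q* = 33.
Tax on sellers shifts supply to S = -303 + 3(P − 7) = -324 + 3P.
593 - 5P = -324 + 3P gives buyer price Pb = 114.625; sellers receive Ps = 114.625 − 7 = 107.625.
New quantity: Q = 593 − 5(114.625) = 19.875.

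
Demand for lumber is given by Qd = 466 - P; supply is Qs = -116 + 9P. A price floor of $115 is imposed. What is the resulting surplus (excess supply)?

Equilibrium price would be P* = 58.2, so the floor at 115 binds.
At P = 115: Qd = 351, Qs = 919.
Surplus = 919 − 351 = 568.

Surplus = 568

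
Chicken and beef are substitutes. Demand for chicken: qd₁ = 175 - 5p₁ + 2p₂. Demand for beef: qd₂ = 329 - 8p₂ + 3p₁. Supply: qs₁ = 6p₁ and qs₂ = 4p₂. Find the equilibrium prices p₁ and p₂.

p₁ = 197/9, p₂ = 296/9

Market 1: 175 - 5p₁ + 2p₂ = 6p₁ → 11p₁ - 2p₂ = 175.
Market 2: 12p₂ - 3p₁ = 329.
Eliminating p₂: 12×(1) + 2×(2) gives 126p₁ = 2758, so p₁ = 197/9.
Back-substitute into (2): p₂ = (329 + 3×197/9) / 12 = 296/9.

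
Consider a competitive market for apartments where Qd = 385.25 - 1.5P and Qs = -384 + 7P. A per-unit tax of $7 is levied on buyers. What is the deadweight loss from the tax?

Deadweight loss = 1029/34

Pre-tax equilibrium: P* = 90.5, Q* = 249.5.
Tax on buyers shifts demand to Qd = 385.25 − 1.5(P + 7) = 374.75 - 1.5P.
374.75 - 1.5P = -384 + 7P gives seller price Ps = 3035/34; buyers pay Pb = 3035/34 + 7 = 3273/34.
New quantity: Q = 385.25 − 1.5(3273/34) = 8189/34.
DWL = ½ × 7 × (249.5 − 8189/34) = 1029/34.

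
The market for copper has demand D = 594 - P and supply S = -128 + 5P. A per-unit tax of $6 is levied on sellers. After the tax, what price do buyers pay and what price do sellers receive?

Pre-tax equilibrium: P* = 361/3, Q* = 1421/3.
Tax on sellers shifts supply to S = -128 + 5(P − 6) = -158 + 5P.
594 - P = -158 + 5P gives buyer price Pb = 376/3; sellers receive Ps = 376/3 − 6 = 358/3.
New quantity: Q = 594 − 1(376/3) = 1406/3.

Buyers pay 376/3, sellers receive 358/3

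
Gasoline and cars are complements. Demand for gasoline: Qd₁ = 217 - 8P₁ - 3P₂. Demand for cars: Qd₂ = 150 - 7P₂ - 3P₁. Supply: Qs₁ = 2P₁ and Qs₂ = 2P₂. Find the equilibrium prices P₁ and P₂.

P₁ = 167/9, P₂ = 283/27

Market 1: 217 - 8P₁ - 3P₂ = 2P₁ → 10P₁ + 3P₂ = 217.
Market 2: 9P₂ + 3P₁ = 150.
Eliminating P₂: 9×(1) − 3×(2) gives 81P₁ = 1503, so P₁ = 167/9.
Back-substitute into (2): P₂ = (150 − 3×167/9) / 9 = 283/27.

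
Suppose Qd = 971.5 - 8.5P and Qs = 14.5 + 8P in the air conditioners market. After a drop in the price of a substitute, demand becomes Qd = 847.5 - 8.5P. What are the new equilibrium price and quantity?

P' = 1666/33, Q' = 27613/66

Original equilibrium: P* = 58, Q* = 478.5.
New equilibrium: 847.5 - 8.5P = 14.5 + 8P, so 833 = 16.5P and P' = 1666/33; Q' = 847.5 − 8.5(1666/33) = 27613/66.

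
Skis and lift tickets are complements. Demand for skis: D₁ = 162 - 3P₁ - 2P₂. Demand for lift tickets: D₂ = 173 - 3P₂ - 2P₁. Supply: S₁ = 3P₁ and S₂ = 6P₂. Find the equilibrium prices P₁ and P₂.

Market 1: 162 - 3P₁ - 2P₂ = 3P₁ → 6P₁ + 2P₂ = 162.
Market 2: 9P₂ + 2P₁ = 173.
Eliminating P₂: 9×(1) − 2×(2) gives 50P₁ = 1112, so P₁ = 22.24.
Back-substitute into (2): P₂ = (173 − 2×22.24) / 9 = 14.28.

P₁ = 22.24, P₂ = 14.28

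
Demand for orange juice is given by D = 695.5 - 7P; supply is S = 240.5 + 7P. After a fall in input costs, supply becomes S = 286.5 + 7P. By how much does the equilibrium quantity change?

Original equilibrium: P* = 32.5, Q* = 468.
New equilibrium: 695.5 - 7P = 286.5 + 7P, so 409 = 14P and P' = 409/14; Q' = 695.5 − 7(409/14) = 491.
Change in quantity: 491 − 468 = 23.

ΔQ = 23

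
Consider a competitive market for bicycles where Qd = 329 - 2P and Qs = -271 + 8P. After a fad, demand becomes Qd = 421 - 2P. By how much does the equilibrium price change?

Original equilibrium: P* = 60, Q* = 209.
New equilibrium: 421 - 2P = -271 + 8P, so 692 = 10P and P' = 69.2; Q' = 421 − 2(69.2) = 282.6.
Change in price: 69.2 − 60 = 9.2.

ΔP = 9.2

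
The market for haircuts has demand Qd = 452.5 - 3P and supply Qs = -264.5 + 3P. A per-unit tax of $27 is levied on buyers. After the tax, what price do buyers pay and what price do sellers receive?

Buyers pay $133, sellers receive $106

Pre-tax equilibrium: P* = 119.5, Q* = 94.
Tax on buyers shifts demand to Qd = 452.5 − 3(P + 27) = 371.5 - 3P.
371.5 - 3P = -264.5 + 3P gives seller price Ps = 106; buyers pay Pb = 106 + 27 = 133.
New quantity: Q = 452.5 − 3(133) = 53.5.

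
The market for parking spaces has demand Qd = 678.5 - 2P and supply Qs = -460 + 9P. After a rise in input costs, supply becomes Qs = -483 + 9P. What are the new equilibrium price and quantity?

Original equilibrium: P* = 103.5, Q* = 471.5.
New equilibrium: 678.5 - 2P = -483 + 9P, so 1161.5 = 11P and P' = 2323/22; Q' = 678.5 − 2(2323/22) = 10281/22.

P' = 2323/22, Q' = 10281/22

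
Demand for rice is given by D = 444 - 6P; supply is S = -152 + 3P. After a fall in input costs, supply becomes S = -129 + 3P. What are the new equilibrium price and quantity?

Original equilibrium: P* = 596/9, Q* = 140/3.
New equilibrium: 444 - 6P = -129 + 3P, so 573 = 9P and P' = 191/3; Q' = 444 − 6(191/3) = 62.

P' = 191/3, Q' = 62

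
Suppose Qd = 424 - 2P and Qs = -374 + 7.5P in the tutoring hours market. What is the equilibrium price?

P* = 84

Set Qd = Qs: 424 - 2P = -374 + 7.5P.
798 = 9.5P, so P* = 84.
Q* = 424 − 2(84) = 256.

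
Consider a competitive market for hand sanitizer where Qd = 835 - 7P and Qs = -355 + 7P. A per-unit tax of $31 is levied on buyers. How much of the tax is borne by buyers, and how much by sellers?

Buyers bear $15.5, sellers bear $15.5

Pre-tax equilibrium: P* = 85, Q* = 240.
Tax on buyers shifts demand to Qd = 835 − 7(P + 31) = 618 - 7P.
618 - 7P = -355 + 7P gives seller price Ps = 69.5; buyers pay Pb = 69.5 + 31 = 100.5.
New quantity: Q = 835 − 7(100.5) = 131.5.
Buyer burden = 100.5 − 85 = 15.5; seller burden = 85 − 69.5 = 15.5.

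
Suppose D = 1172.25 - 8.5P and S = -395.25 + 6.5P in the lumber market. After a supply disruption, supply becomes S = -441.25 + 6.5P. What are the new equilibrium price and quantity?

Original equilibrium: P* = 104.5, Q* = 284.
New equilibrium: 1172.25 - 8.5P = -441.25 + 6.5P, so 1613.5 = 15P and P' = 3227/30; Q' = 1172.25 − 8.5(3227/30) = 3869/15.

P' = 3227/30, Q' = 3869/15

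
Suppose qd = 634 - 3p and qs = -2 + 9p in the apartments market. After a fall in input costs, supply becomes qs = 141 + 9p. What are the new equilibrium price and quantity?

Original equilibrium: p* = 53, q* = 475.
New equilibrium: 634 - 3p = 141 + 9p, so 493 = 12p and p' = 493/12; q' = 634 − 3(493/12) = 510.75.

p' = 493/12, q' = 510.75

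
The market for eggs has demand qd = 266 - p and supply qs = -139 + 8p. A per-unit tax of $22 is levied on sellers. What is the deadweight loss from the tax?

Deadweight loss = 1936/9

Pre-tax equilibrium: p* = 45, q* = 221.
Tax on sellers shifts supply to qs = -139 + 8(p − 22) = -315 + 8p.
266 - p = -315 + 8p gives buyer price pb = 581/9; sellers receive ps = 581/9 − 22 = 383/9.
New quantity: q = 266 − 1(581/9) = 1813/9.
DWL = ½ × 22 × (221 − 1813/9) = 1936/9.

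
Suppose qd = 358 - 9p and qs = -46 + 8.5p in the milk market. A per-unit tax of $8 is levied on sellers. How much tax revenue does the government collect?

Tax revenue = 32272/35

Pre-tax equilibrium: p* = 808/35, q* = 5258/35.
Tax on sellers shifts supply to qs = -46 + 8.5(p − 8) = -114 + 8.5p.
358 - 9p = -114 + 8.5p gives buyer price pb = 944/35; sellers receive ps = 944/35 − 8 = 664/35.
New quantity: q = 358 − 9(944/35) = 4034/35.
Revenue = 8 × 4034/35 = 32272/35.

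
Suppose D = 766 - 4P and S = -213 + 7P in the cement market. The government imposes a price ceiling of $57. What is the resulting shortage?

Equilibrium price would be P* = 89, so the ceiling at 57 binds.
At P = 57: D = 766 − 4(57) = 538, S = -213 + 7(57) = 186.
Shortage = 538 − 186 = 352.

Shortage = 352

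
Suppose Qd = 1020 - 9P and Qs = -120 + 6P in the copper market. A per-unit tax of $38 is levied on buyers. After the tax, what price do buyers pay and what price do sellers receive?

Pre-tax equilibrium: P* = 76, Q* = 336.
Tax on buyers shifts demand to Qd = 1020 − 9(P + 38) = 678 - 9P.
678 - 9P = -120 + 6P gives seller price Ps = 53.2; buyers pay Pb = 53.2 + 38 = 91.2.
New quantity: Q = 1020 − 9(91.2) = 199.2.

Buyers pay $91.2, sellers receive $53.2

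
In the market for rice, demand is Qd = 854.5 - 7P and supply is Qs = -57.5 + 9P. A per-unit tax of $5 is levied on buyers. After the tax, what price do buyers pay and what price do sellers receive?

Buyers pay $59.8125, sellers receive $54.8125

Pre-tax equilibrium: P* = 57, Q* = 455.5.
Tax on buyers shifts demand to Qd = 854.5 − 7(P + 5) = 819.5 - 7P.
819.5 - 7P = -57.5 + 9P gives seller price Ps = 54.8125; buyers pay Pb = 54.8125 + 5 = 59.8125.
New quantity: Q = 854.5 − 7(59.8125) = 435.8125.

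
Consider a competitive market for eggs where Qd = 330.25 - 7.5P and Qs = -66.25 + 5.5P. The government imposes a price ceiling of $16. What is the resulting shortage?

Equilibrium price would be P* = 30.5, so the ceiling at 16 binds.
At P = 16: Qd = 330.25 − 7.5(16) = 210.25, Qs = -66.25 + 5.5(16) = 21.75.
Shortage = 210.25 − 21.75 = 188.5.

Shortage = 188.5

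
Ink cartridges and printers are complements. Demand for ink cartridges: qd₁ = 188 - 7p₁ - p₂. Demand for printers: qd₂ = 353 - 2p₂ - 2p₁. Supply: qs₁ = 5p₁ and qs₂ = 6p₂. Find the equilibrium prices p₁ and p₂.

Market 1: 188 - 7p₁ - p₂ = 5p₁ → 12p₁ + p₂ = 188.
Market 2: 8p₂ + 2p₁ = 353.
Eliminating p₂: 8×(1) − 1×(2) gives 94p₁ = 1151, so p₁ = 1151/94.
Back-substitute into (2): p₂ = (353 − 2×1151/94) / 8 = 1930/47.

p₁ = 1151/94, p₂ = 1930/47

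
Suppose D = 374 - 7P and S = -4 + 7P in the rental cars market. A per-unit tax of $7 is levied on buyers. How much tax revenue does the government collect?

Pre-tax equilibrium: P* = 27, Q* = 185.
Tax on buyers shifts demand to D = 374 − 7(P + 7) = 325 - 7P.
325 - 7P = -4 + 7P gives seller price Ps = 23.5; buyers pay Pb = 23.5 + 7 = 30.5.
New quantity: Q = 374 − 7(30.5) = 160.5.
Revenue = 7 × 160.5 = 1123.5.

Tax revenue = 1123.5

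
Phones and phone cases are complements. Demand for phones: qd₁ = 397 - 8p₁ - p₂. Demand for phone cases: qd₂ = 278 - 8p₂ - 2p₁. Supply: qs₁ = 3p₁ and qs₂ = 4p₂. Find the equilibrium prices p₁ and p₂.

p₁ = 2243/65, p₂ = 1132/65

Market 1: 397 - 8p₁ - p₂ = 3p₁ → 11p₁ + p₂ = 397.
Market 2: 12p₂ + 2p₁ = 278.
Eliminating p₂: 12×(1) − 1×(2) gives 130p₁ = 4486, so p₁ = 2243/65.
Back-substitute into (2): p₂ = (278 − 2×2243/65) / 12 = 1132/65.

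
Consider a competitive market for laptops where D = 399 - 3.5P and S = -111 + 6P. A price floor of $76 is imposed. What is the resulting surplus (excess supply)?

Surplus = 212

Equilibrium price would be P* = 1020/19, so the floor at 76 binds.
At P = 76: D = 133, S = 345.
Surplus = 345 − 133 = 212.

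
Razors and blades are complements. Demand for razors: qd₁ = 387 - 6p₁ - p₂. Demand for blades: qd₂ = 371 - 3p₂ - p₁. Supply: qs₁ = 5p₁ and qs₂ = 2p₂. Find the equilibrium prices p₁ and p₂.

p₁ = 782/27, p₂ = 1847/27

Market 1: 387 - 6p₁ - p₂ = 5p₁ → 11p₁ + p₂ = 387.
Market 2: 5p₂ + p₁ = 371.
Eliminating p₂: 5×(1) − 1×(2) gives 54p₁ = 1564, so p₁ = 782/27.
Back-substitute into (2): p₂ = (371 − 1×782/27) / 5 = 1847/27.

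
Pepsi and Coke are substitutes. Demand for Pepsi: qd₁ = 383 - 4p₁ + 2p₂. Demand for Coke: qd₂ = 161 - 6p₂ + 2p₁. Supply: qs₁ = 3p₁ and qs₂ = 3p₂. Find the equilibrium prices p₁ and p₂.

p₁ = 3769/59, p₂ = 1893/59

Market 1: 383 - 4p₁ + 2p₂ = 3p₁ → 7p₁ - 2p₂ = 383.
Market 2: 9p₂ - 2p₁ = 161.
Eliminating p₂: 9×(1) + 2×(2) gives 59p₁ = 3769, so p₁ = 3769/59.
Back-substitute into (2): p₂ = (161 + 2×3769/59) / 9 = 1893/59.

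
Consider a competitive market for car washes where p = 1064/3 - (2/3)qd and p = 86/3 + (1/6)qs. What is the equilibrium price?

p* = 1408/15

Set the two price expressions equal: 1064/3 - (2/3)q = 86/3 + (1/6)q.
326 = (5/6)q, so q* = 391.2.
p* = 1064/3 − (2/3)(391.2) = 1408/15.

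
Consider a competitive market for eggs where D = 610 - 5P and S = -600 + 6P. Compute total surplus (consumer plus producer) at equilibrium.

Equilibrium: 610 - 5P = -600 + 6P gives P* = 110, Q* = 60.
Demand choke price: P = 122; supply starts at P = 100.
CS = ½(122 − 110)(60) = 360; PS = ½(110 − 100)(60) = 300.

Total surplus = 660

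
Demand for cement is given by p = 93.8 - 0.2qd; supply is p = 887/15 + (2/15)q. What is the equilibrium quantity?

Set the two price expressions equal: 93.8 - 0.2q = 887/15 + (2/15)q.
104/3 = (1/3)q, so q* = 104.
p* = 93.8 − (0.2)(104) = 73.

q* = 104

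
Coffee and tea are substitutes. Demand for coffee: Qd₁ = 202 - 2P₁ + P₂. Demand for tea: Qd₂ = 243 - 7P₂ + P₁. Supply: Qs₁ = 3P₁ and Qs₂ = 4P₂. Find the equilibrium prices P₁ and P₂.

P₁ = 2465/54, P₂ = 1417/54

Market 1: 202 - 2P₁ + P₂ = 3P₁ → 5P₁ - P₂ = 202.
Market 2: 11P₂ - P₁ = 243.
Eliminating P₂: 11×(1) + 1×(2) gives 54P₁ = 2465, so P₁ = 2465/54.
Back-substitute into (2): P₂ = (243 + 1×2465/54) / 11 = 1417/54.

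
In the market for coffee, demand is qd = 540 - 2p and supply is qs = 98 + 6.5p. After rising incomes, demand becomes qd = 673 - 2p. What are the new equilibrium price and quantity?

p' = 1150/17, q' = 9141/17

Original equilibrium: p* = 52, q* = 436.
New equilibrium: 673 - 2p = 98 + 6.5p, so 575 = 8.5p and p' = 1150/17; q' = 673 − 2(1150/17) = 9141/17.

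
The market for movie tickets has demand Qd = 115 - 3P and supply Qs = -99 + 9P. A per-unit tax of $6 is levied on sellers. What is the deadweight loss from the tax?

Pre-tax equilibrium: P* = 107/6, Q* = 61.5.
Tax on sellers shifts supply to Qs = -99 + 9(P − 6) = -153 + 9P.
115 - 3P = -153 + 9P gives buyer price Pb = 67/3; sellers receive Ps = 67/3 − 6 = 49/3.
New quantity: Q = 115 − 3(67/3) = 48.
DWL = ½ × 6 × (61.5 − 48) = 40.5.

Deadweight loss = 40.5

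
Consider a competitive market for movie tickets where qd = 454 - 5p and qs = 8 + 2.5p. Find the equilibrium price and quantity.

Set qd = qs: 454 - 5p = 8 + 2.5p.
446 = 7.5p, so p* = 892/15.
q* = 454 − 5(892/15) = 470/3.

p* = 892/15, q* = 470/3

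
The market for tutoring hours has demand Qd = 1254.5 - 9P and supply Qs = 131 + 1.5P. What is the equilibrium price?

Set Qd = Qs: 1254.5 - 9P = 131 + 1.5P.
1123.5 = 10.5P, so P* = 107.
Q* = 1254.5 − 9(107) = 291.5.

P* = 107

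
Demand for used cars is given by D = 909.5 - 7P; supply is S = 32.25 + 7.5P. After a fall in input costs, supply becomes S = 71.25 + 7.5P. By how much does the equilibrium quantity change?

ΔQ = 546/29

Original equilibrium: P* = 60.5, Q* = 486.
New equilibrium: 909.5 - 7P = 71.25 + 7.5P, so 838.25 = 14.5P and P' = 3353/58; Q' = 909.5 − 7(3353/58) = 14640/29.
Change in quantity: 14640/29 − 486 = 546/29.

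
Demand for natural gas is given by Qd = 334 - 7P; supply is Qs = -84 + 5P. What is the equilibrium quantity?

Set Qd = Qs: 334 - 7P = -84 + 5P.
418 = 12P, so P* = 209/6.
Q* = 334 − 7(209/6) = 541/6.

Q* = 541/6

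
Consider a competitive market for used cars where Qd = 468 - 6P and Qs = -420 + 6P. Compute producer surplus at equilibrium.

Equilibrium: 468 - 6P = -420 + 6P gives P* = 74, Q* = 24.
Supply starts at P = 70 (where Qs = 0).
PS = ½(74 − 70)(24) = 48.

Producer surplus = 48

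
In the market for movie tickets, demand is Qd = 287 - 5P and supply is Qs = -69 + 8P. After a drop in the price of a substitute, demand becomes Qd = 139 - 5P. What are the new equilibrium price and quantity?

Original equilibrium: P* = 356/13, Q* = 1951/13.
New equilibrium: 139 - 5P = -69 + 8P, so 208 = 13P and P' = 16; Q' = 139 − 5(16) = 59.

P' = 16, Q' = 59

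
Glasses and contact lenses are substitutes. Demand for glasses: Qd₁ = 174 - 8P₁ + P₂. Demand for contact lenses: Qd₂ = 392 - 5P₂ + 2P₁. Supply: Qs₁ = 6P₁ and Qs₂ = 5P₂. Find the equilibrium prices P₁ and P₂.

P₁ = 1066/69, P₂ = 2918/69

Market 1: 174 - 8P₁ + P₂ = 6P₁ → 14P₁ - P₂ = 174.
Market 2: 10P₂ - 2P₁ = 392.
Eliminating P₂: 10×(1) + 1×(2) gives 138P₁ = 2132, so P₁ = 1066/69.
Back-substitute into (2): P₂ = (392 + 2×1066/69) / 10 = 2918/69.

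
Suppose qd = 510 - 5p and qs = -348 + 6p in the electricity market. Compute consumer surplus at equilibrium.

Consumer surplus = 1440

Equilibrium: 510 - 5p = -348 + 6p gives p* = 78, q* = 120.
Demand choke price (qd = 0): p = 102.
CS = ½(102 − 78)(120) = 1440.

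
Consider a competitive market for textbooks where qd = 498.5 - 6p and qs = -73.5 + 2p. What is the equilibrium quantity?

q* = 69.5

Set qd = qs: 498.5 - 6p = -73.5 + 2p.
572 = 8p, so p* = 71.5.
q* = 498.5 − 6(71.5) = 69.5.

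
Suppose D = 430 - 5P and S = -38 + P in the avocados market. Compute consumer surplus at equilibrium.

Equilibrium: 430 - 5P = -38 + P gives P* = 78, Q* = 40.
Demand choke price (D = 0): P = 86.
CS = ½(86 − 78)(40) = 160.

Consumer surplus = 160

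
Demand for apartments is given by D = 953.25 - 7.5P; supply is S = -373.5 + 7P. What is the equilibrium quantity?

Set D = S: 953.25 - 7.5P = -373.5 + 7P.
1326.75 = 14.5P, so P* = 91.5.
Q* = 953.25 − 7.5(91.5) = 267.

Q* = 267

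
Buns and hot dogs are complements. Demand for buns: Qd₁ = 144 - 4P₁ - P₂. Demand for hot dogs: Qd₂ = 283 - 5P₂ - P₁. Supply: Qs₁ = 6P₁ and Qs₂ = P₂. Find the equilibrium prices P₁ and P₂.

P₁ = 581/59, P₂ = 2686/59

Market 1: 144 - 4P₁ - P₂ = 6P₁ → 10P₁ + P₂ = 144.
Market 2: 6P₂ + P₁ = 283.
Eliminating P₂: 6×(1) − 1×(2) gives 59P₁ = 581, so P₁ = 581/59.
Back-substitute into (2): P₂ = (283 − 1×581/59) / 6 = 2686/59.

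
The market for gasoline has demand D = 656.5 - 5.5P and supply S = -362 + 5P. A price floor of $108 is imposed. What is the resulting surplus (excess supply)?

Surplus = 115.5

Equilibrium price would be P* = 97, so the floor at 108 binds.
At P = 108: D = 62.5, S = 178.
Surplus = 178 − 62.5 = 115.5.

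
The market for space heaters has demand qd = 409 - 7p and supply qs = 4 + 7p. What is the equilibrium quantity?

q* = 206.5

Set qd = qs: 409 - 7p = 4 + 7p.
405 = 14p, so p* = 405/14.
q* = 409 − 7(405/14) = 206.5.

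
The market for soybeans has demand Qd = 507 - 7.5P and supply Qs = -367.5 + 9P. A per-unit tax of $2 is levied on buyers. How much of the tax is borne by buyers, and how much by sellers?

Buyers bear 12/11, sellers bear 10/11

Pre-tax equilibrium: P* = 53, Q* = 109.5.
Tax on buyers shifts demand to Qd = 507 − 7.5(P + 2) = 492 - 7.5P.
492 - 7.5P = -367.5 + 9P gives seller price Ps = 573/11; buyers pay Pb = 573/11 + 2 = 595/11.
New quantity: Q = 507 − 7.5(595/11) = 2229/22.
Buyer burden = 595/11 − 53 = 12/11; seller burden = 53 − 573/11 = 10/11.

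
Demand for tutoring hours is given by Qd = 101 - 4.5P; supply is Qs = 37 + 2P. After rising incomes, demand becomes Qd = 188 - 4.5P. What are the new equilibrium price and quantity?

Original equilibrium: P* = 128/13, Q* = 737/13.
New equilibrium: 188 - 4.5P = 37 + 2P, so 151 = 6.5P and P' = 302/13; Q' = 188 − 4.5(302/13) = 1085/13.

P' = 302/13, Q' = 1085/13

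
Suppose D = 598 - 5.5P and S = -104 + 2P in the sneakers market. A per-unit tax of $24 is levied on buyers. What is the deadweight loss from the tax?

Pre-tax equilibrium: P* = 93.6, Q* = 83.2.
Tax on buyers shifts demand to D = 598 − 5.5(P + 24) = 466 - 5.5P.
466 - 5.5P = -104 + 2P gives seller price Ps = 76; buyers pay Pb = 76 + 24 = 100.
New quantity: Q = 598 − 5.5(100) = 48.
DWL = ½ × 24 × (83.2 − 48) = 422.4.

Deadweight loss = 422.4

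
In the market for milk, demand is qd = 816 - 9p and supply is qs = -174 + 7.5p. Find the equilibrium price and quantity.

Set qd = qs: 816 - 9p = -174 + 7.5p.
990 = 16.5p, so p* = 60.
q* = 816 − 9(60) = 276.

p* = 60, q* = 276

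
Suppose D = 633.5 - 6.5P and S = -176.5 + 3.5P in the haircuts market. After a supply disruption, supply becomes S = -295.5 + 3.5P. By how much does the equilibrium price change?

ΔP = 11.9

Original equilibrium: P* = 81, Q* = 107.
New equilibrium: 633.5 - 6.5P = -295.5 + 3.5P, so 929 = 10P and P' = 92.9; Q' = 633.5 − 6.5(92.9) = 29.65.
Change in price: 92.9 − 81 = 11.9.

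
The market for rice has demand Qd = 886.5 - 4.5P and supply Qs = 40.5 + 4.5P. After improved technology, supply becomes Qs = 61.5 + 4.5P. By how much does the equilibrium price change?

Original equilibrium: P* = 94, Q* = 463.5.
New equilibrium: 886.5 - 4.5P = 61.5 + 4.5P, so 825 = 9P and P' = 275/3; Q' = 886.5 − 4.5(275/3) = 474.
Change in price: 275/3 − 94 = -7/3.

ΔP = -7/3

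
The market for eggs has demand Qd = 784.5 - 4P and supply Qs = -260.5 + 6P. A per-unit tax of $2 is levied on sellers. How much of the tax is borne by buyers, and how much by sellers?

Pre-tax equilibrium: P* = 104.5, Q* = 366.5.
Tax on sellers shifts supply to Qs = -260.5 + 6(P − 2) = -272.5 + 6P.
784.5 - 4P = -272.5 + 6P gives buyer price Pb = 105.7; sellers receive Ps = 105.7 − 2 = 103.7.
New quantity: Q = 784.5 − 4(105.7) = 361.7.
Buyer burden = 105.7 − 104.5 = 1.2; seller burden = 104.5 − 103.7 = 0.8.

Buyers bear $1.2, sellers bear $0.8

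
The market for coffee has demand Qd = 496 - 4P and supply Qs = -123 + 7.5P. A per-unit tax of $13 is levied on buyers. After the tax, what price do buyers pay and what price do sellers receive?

Pre-tax equilibrium: P* = 1238/23, Q* = 6456/23.
Tax on buyers shifts demand to Qd = 496 − 4(P + 13) = 444 - 4P.
444 - 4P = -123 + 7.5P gives seller price Ps = 1134/23; buyers pay Pb = 1134/23 + 13 = 1433/23.
New quantity: Q = 496 − 4(1433/23) = 5676/23.

Buyers pay 1433/23, sellers receive 1134/23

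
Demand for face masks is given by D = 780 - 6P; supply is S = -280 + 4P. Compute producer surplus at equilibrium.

Equilibrium: 780 - 6P = -280 + 4P gives P* = 106, Q* = 144.
Supply starts at P = 70 (where S = 0).
PS = ½(106 − 70)(144) = 2592.

Producer surplus = 2592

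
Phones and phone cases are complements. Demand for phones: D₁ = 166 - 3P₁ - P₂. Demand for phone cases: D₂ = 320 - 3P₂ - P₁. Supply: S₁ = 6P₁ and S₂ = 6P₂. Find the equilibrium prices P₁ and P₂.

P₁ = 14.675, P₂ = 33.925

Market 1: 166 - 3P₁ - P₂ = 6P₁ → 9P₁ + P₂ = 166.
Market 2: 9P₂ + P₁ = 320.
Eliminating P₂: 9×(1) − 1×(2) gives 80P₁ = 1174, so P₁ = 14.675.
Back-substitute into (2): P₂ = (320 − 1×14.675) / 9 = 33.925.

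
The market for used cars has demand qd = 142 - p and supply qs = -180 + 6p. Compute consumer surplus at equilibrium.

Equilibrium: 142 - p = -180 + 6p gives p* = 46, q* = 96.
Demand choke price (qd = 0): p = 142.
CS = ½(142 − 46)(96) = 4608.

Consumer surplus = 4608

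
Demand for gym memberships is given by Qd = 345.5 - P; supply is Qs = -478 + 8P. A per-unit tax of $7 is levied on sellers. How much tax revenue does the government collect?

Pre-tax equilibrium: P* = 91.5, Q* = 254.
Tax on sellers shifts supply to Qs = -478 + 8(P − 7) = -534 + 8P.
345.5 - P = -534 + 8P gives buyer price Pb = 1759/18; sellers receive Ps = 1759/18 − 7 = 1633/18.
New quantity: Q = 345.5 − 1(1759/18) = 2230/9.
Revenue = 7 × 2230/9 = 15610/9.

Tax revenue = 15610/9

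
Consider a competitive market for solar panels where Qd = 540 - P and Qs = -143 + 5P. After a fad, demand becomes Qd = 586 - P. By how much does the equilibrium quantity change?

ΔQ = 115/3

Original equilibrium: P* = 683/6, Q* = 2557/6.
New equilibrium: 586 - P = -143 + 5P, so 729 = 6P and P' = 121.5; Q' = 586 − 1(121.5) = 464.5.
Change in quantity: 464.5 − 2557/6 = 115/3.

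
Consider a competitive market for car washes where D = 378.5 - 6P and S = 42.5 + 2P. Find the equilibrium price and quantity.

P* = 42, Q* = 126.5

Set D = S: 378.5 - 6P = 42.5 + 2P.
336 = 8P, so P* = 42.
Q* = 378.5 − 6(42) = 126.5.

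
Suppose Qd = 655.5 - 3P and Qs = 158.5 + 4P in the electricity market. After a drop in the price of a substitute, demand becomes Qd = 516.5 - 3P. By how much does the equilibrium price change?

ΔP = -139/7

Original equilibrium: P* = 71, Q* = 442.5.
New equilibrium: 516.5 - 3P = 158.5 + 4P, so 358 = 7P and P' = 358/7; Q' = 516.5 − 3(358/7) = 5083/14.
Change in price: 358/7 − 71 = -139/7.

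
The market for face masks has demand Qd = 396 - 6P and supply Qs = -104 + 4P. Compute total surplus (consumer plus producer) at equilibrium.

Total surplus = 1920

Equilibrium: 396 - 6P = -104 + 4P gives P* = 50, Q* = 96.
Demand choke price: P = 66; supply starts at P = 26.
CS = ½(66 − 50)(96) = 768; PS = ½(50 − 26)(96) = 1152.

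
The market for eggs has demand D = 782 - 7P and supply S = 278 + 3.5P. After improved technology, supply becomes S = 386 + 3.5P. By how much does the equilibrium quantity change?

Original equilibrium: P* = 48, Q* = 446.
New equilibrium: 782 - 7P = 386 + 3.5P, so 396 = 10.5P and P' = 264/7; Q' = 782 − 7(264/7) = 518.
Change in quantity: 518 − 446 = 72.

ΔQ = 72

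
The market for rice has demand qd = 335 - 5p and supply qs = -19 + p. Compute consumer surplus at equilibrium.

Consumer surplus = 160

Equilibrium: 335 - 5p = -19 + p gives p* = 59, q* = 40.
Demand choke price (qd = 0): p = 67.
CS = ½(67 − 59)(40) = 160.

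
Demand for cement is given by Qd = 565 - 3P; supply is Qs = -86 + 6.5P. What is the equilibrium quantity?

Q* = 6829/19

Set Qd = Qs: 565 - 3P = -86 + 6.5P.
651 = 9.5P, so P* = 1302/19.
Q* = 565 − 3(1302/19) = 6829/19.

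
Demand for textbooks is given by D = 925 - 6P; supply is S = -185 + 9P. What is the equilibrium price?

Set D = S: 925 - 6P = -185 + 9P.
1110 = 15P, so P* = 74.
Q* = 925 − 6(74) = 481.

P* = 74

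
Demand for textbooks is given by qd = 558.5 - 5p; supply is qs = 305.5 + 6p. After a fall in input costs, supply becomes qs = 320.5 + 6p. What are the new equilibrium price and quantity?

Original equilibrium: p* = 23, q* = 443.5.
New equilibrium: 558.5 - 5p = 320.5 + 6p, so 238 = 11p and p' = 238/11; q' = 558.5 − 5(238/11) = 9907/22.

p' = 238/11, q' = 9907/22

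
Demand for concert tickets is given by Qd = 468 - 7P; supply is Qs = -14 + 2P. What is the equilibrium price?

Set Qd = Qs: 468 - 7P = -14 + 2P.
482 = 9P, so P* = 482/9.
Q* = 468 − 7(482/9) = 838/9.

P* = 482/9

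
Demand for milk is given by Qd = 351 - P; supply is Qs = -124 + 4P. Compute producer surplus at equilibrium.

Equilibrium: 351 - P = -124 + 4P gives P* = 95, Q* = 256.
Supply starts at P = 31 (where Qs = 0).
PS = ½(95 − 31)(256) = 8192.

Producer surplus = 8192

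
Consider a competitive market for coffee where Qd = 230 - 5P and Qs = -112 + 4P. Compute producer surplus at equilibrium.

Producer surplus = 200

Equilibrium: 230 - 5P = -112 + 4P gives P* = 38, Q* = 40.
Supply starts at P = 28 (where Qs = 0).
PS = ½(38 − 28)(40) = 200.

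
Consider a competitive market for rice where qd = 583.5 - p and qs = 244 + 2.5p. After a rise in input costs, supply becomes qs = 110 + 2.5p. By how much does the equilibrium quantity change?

Δq = -268/7

Original equilibrium: p* = 97, q* = 486.5.
New equilibrium: 583.5 - p = 110 + 2.5p, so 473.5 = 3.5p and p' = 947/7; q' = 583.5 − 1(947/7) = 6275/14.
Change in quantity: 6275/14 − 486.5 = -268/7.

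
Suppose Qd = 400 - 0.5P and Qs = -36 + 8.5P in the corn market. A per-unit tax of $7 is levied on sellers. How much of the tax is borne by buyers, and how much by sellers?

Pre-tax equilibrium: P* = 436/9, Q* = 3382/9.
Tax on sellers shifts supply to Qs = -36 + 8.5(P − 7) = -95.5 + 8.5P.
400 - 0.5P = -95.5 + 8.5P gives buyer price Pb = 991/18; sellers receive Ps = 991/18 − 7 = 865/18.
New quantity: Q = 400 − 0.5(991/18) = 13409/36.
Buyer burden = 991/18 − 436/9 = 119/18; seller burden = 436/9 − 865/18 = 7/18.

Buyers bear 119/18, sellers bear 7/18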